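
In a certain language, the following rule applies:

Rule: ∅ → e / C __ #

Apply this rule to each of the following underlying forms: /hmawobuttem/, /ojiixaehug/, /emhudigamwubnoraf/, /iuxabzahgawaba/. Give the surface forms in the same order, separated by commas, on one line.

hmawobutteme, ojiixaehuge, emhudigamwubnorafe, iuxabzahgawaba

/hmawobuttem/: the form ends in the consonant /m/, so [e] is inserted word-finally. → [hmawobutteme].
/ojiixaehug/: the form ends in the consonant /g/, so [e] is inserted word-finally. → [ojiixaehuge].
/emhudigamwubnoraf/: the form ends in the consonant /f/, so [e] is inserted word-finally. → [emhudigamwubnorafe].
/iuxabzahgawaba/: the rule's environment is not met; surfaces unchanged as [iuxabzahgawaba].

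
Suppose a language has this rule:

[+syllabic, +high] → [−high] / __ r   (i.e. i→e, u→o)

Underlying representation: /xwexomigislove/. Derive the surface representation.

xwexomigislove

No segment of /xwexomigislove/ meets the structural description of the rule, so the form surfaces unchanged.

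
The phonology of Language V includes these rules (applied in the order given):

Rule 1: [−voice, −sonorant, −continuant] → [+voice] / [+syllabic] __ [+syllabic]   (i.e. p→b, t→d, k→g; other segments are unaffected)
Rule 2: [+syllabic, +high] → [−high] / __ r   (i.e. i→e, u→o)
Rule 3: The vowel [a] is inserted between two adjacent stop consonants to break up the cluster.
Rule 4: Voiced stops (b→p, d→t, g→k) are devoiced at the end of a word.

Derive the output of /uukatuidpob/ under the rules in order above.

uugaduidapop

Rule 1 (intervocalic voicing): /k/ is a voiceless stop between vowels /u/ and /a/, so it voices to [g]. /t/ is a voiceless stop between vowels /a/ and /u/, so it voices to [d]. /uukatuidpob/ → uugaduidpob.
Rule 2 (pre-rhotic lowering): no segment meets the environment; /uugaduidpob/ is unchanged.
Rule 3 (stop-cluster a-epenthesis): /d/ and /p/ form a stop–stop cluster, so [a] is inserted between them. /uugaduidpob/ → uugaduidapob.
Rule 4 (final devoicing): /b/ is a voiced stop in word-final position, so it devoices to [p]. /uugaduidapob/ → uugaduidapop.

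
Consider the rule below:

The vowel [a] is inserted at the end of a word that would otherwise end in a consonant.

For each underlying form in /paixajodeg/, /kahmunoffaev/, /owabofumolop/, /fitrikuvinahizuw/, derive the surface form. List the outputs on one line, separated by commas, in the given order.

/paixajodeg/: the form ends in the consonant /g/, so [a] is inserted word-finally. → [paixajodega].
/kahmunoffaev/: the form ends in the consonant /v/, so [a] is inserted word-finally. → [kahmunoffaeva].
/owabofumolop/: the form ends in the consonant /p/, so [a] is inserted word-finally. → [owabofumolopa].
/fitrikuvinahizuw/: the form ends in the consonant /w/, so [a] is inserted word-finally. → [fitrikuvinahizuwa].

paixajodega, kahmunoffaeva, owabofumolopa, fitrikuvinahizuwa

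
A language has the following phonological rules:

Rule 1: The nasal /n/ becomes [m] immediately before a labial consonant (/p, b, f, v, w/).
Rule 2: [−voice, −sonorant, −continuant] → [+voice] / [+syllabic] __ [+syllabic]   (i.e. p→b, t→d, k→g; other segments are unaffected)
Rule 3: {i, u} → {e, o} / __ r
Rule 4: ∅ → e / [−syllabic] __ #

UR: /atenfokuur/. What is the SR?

Rule 1 (nasal place assimilation): /n/ precedes the labial consonant /f/, so it assimilates in place to [m]. /atenfokuur/ → atemfokuur.
Rule 2 (intervocalic voicing): /t/ is a voiceless stop between vowels /a/ and /e/, so it voices to [d]. /k/ is a voiceless stop between vowels /o/ and /u/, so it voices to [g]. /atemfokuur/ → ademfoguur.
Rule 3 (pre-rhotic lowering): /u/ is a high vowel immediately before /r/, so it lowers to [o]. /ademfoguur/ → ademfoguor.
Rule 4 (final e-epenthesis): the form ends in the consonant /r/, so [e] is inserted word-finally. /ademfoguor/ → ademfoguore.

ademfoguore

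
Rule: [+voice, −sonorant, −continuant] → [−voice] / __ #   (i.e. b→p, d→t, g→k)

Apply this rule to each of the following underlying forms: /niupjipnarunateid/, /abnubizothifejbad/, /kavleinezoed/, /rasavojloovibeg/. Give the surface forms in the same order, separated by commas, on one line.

niupjipnarunateit, abnubizothifejbat, kavleinezoet, rasavojloovibek

/niupjipnarunateid/: /d/ is a voiced stop in word-final position, so it devoices to [t]. → [niupjipnarunateit].
/abnubizothifejbad/: /d/ is a voiced stop in word-final position, so it devoices to [t]. → [abnubizothifejbat].
/kavleinezoed/: /d/ is a voiced stop in word-final position, so it devoices to [t]. → [kavleinezoet].
/rasavojloovibeg/: /g/ is a voiced stop in word-final position, so it devoices to [k]. → [rasavojloovibek].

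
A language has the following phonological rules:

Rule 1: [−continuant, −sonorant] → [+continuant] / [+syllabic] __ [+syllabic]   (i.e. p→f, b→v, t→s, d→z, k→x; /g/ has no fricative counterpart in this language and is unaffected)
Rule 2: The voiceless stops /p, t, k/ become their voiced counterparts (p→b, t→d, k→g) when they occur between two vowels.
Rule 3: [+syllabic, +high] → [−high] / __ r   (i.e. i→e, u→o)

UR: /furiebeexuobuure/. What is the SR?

forieveexuovuore

Rule 1 (intervocalic spirantization): /b/ is a stop between vowels /e/ and /e/, so it spirantizes to the fricative [v]. /b/ is a stop between vowels /o/ and /u/, so it spirantizes to the fricative [v]. /furiebeexuobuure/ → furieveexuovuure.
Rule 2 (intervocalic voicing): no segment meets the environment; /furieveexuovuure/ is unchanged.
Rule 3 (pre-rhotic lowering): /u/ is a high vowel immediately before /r/, so it lowers to [o]. /u/ is a high vowel immediately before /r/, so it lowers to [o]. /furieveexuovuure/ → forieveexuovuore.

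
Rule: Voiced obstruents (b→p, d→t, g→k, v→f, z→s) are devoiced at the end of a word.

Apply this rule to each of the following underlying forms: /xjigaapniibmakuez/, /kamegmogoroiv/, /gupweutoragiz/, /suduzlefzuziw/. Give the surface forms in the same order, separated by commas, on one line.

/xjigaapniibmakuez/: /z/ is a voiced obstruent in word-final position, so it devoices to [s]. → [xjigaapniibmakues].
/kamegmogoroiv/: /v/ is a voiced obstruent in word-final position, so it devoices to [f]. → [kamegmogoroif].
/gupweutoragiz/: /z/ is a voiced obstruent in word-final position, so it devoices to [s]. → [gupweutoragis].
/suduzlefzuziw/: the rule's environment is not met; surfaces unchanged as [suduzlefzuziw].

xjigaapniibmakues, kamegmogoroif, gupweutoragis, suduzlefzuziw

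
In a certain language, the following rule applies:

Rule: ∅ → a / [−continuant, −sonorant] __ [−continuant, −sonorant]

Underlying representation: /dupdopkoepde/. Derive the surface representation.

dupadopakoepade

/p/ and /d/ form a stop–stop cluster, so [a] is inserted between them.
/p/ and /k/ form a stop–stop cluster, so [a] is inserted between them.
/p/ and /d/ form a stop–stop cluster, so [a] is inserted between them.
Surface form: [dupadopakoepade].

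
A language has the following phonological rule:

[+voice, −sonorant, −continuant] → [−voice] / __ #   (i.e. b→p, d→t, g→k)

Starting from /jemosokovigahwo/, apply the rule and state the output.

No segment of /jemosokovigahwo/ meets the structural description of the rule, so the form surfaces unchanged.

jemosokovigahwo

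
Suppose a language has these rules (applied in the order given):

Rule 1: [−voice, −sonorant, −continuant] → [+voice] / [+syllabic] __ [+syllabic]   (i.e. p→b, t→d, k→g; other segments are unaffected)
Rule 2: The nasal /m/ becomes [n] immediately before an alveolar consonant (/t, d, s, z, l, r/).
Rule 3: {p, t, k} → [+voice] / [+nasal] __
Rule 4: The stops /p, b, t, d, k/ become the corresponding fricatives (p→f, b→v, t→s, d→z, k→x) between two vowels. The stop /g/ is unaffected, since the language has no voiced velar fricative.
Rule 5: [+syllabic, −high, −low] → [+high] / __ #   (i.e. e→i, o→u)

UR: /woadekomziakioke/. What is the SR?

woazegonziagiogi

Rule 1 (intervocalic voicing): /k/ is a voiceless stop between vowels /e/ and /o/, so it voices to [g]. /k/ is a voiceless stop between vowels /a/ and /i/, so it voices to [g]. /k/ is a voiceless stop between vowels /o/ and /e/, so it voices to [g]. /woadekomziakioke/ → woadegomziagioge.
Rule 2 (nasal place assimilation): /m/ precedes the alveolar consonant /z/, so it assimilates in place to [n]. /woadegomziagioge/ → woadegonziagioge.
Rule 3 (post-nasal voicing): no segment meets the environment; /woadegonziagioge/ is unchanged.
Rule 4 (intervocalic spirantization): /d/ is a stop between vowels /a/ and /e/, so it spirantizes to the fricative [z]. /woadegonziagioge/ → woazegonziagioge.
Rule 5 (final vowel raising): /e/ is a mid vowel in word-final position, so it raises to [i]. /woazegonziagioge/ → woazegonziagiogi.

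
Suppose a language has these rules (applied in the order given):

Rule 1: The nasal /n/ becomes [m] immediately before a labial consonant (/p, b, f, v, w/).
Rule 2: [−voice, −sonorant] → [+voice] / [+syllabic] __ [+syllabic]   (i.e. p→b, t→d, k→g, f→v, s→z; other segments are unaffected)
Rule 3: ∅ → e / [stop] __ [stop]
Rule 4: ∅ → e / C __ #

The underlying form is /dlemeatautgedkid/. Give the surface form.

Rule 1 (nasal place assimilation): no segment meets the environment; /dlemeatautgedkid/ is unchanged.
Rule 2 (intervocalic voicing): /t/ is a voiceless obstruent between vowels /a/ and /a/, so it voices to [d]. /dlemeatautgedkid/ → dlemeadautgedkid.
Rule 3 (stop-cluster e-epenthesis): /t/ and /g/ form a stop–stop cluster, so [e] is inserted between them. /d/ and /k/ form a stop–stop cluster, so [e] is inserted between them. /dlemeadautgedkid/ → dlemeadautegedekid.
Rule 4 (final e-epenthesis): the form ends in the consonant /d/, so [e] is inserted word-finally. /dlemeadautegedekid/ → dlemeadautegedekide.

dlemeadautegedekide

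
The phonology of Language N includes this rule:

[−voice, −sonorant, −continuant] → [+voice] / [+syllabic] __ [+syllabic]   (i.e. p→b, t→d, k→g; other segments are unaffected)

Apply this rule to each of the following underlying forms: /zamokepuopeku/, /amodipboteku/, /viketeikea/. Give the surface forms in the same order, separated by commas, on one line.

zamogebuobegu, amodipbodegu, vigedeigea

/zamokepuopeku/: /k/ is a voiceless stop between vowels /o/ and /e/, so it voices to [g]. /p/ is a voiceless stop between vowels /e/ and /u/, so it voices to [b]. /p/ is a voiceless stop between vowels /o/ and /e/, so it voices to [b]. /k/ is a voiceless stop between vowels /e/ and /u/, so it voices to [g]. → [zamogebuobegu].
/amodipboteku/: /t/ is a voiceless stop between vowels /o/ and /e/, so it voices to [d]. /k/ is a voiceless stop between vowels /e/ and /u/, so it voices to [g]. → [amodipbodegu].
/viketeikea/: /k/ is a voiceless stop between vowels /i/ and /e/, so it voices to [g]. /t/ is a voiceless stop between vowels /e/ and /e/, so it voices to [d]. /k/ is a voiceless stop between vowels /i/ and /e/, so it voices to [g]. → [vigedeigea].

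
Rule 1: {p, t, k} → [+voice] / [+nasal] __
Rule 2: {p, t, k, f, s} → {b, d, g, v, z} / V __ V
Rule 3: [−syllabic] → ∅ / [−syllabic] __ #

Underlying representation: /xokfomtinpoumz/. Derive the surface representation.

Rule 1 (post-nasal voicing): /t/ is a voiceless stop immediately after the nasal /m/, so it voices to [d]. /p/ is a voiceless stop immediately after the nasal /n/, so it voices to [b]. /xokfomtinpoumz/ → xokfomdinboumz.
Rule 2 (intervocalic voicing): no segment meets the environment; /xokfomdinboumz/ is unchanged.
Rule 3 (final cluster simplification): /z/ is the second consonant of a word-final cluster /mz/, so it deletes. /xokfomdinboumz/ → xokfomdinboum.

xokfomdinboum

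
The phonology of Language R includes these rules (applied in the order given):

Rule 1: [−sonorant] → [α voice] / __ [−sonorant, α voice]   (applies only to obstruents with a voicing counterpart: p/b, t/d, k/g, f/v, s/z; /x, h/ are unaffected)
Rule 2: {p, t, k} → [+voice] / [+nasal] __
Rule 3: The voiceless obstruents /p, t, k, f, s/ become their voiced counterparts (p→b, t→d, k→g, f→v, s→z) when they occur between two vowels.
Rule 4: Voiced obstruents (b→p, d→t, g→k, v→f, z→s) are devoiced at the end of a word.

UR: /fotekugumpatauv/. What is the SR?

fodegugumbadauf

Rule 1 (regressive voicing assimilation): no segment meets the environment; /fotekugumpatauv/ is unchanged.
Rule 2 (post-nasal voicing): /p/ is a voiceless stop immediately after the nasal /m/, so it voices to [b]. /fotekugumpatauv/ → fotekugumbatauv.
Rule 3 (intervocalic voicing): /t/ is a voiceless obstruent between vowels /o/ and /e/, so it voices to [d]. /k/ is a voiceless obstruent between vowels /e/ and /u/, so it voices to [g]. /t/ is a voiceless obstruent between vowels /a/ and /a/, so it voices to [d]. /fotekugumbatauv/ → fodegugumbadauv.
Rule 4 (final devoicing): /v/ is a voiced obstruent in word-final position, so it devoices to [f]. /fodegugumbadauv/ → fodegugumbadauf.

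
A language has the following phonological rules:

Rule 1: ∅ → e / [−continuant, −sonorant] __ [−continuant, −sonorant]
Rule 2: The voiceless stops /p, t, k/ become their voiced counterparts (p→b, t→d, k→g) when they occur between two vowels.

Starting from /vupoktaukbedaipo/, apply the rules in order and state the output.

Rule 1 (stop-cluster e-epenthesis): /k/ and /t/ form a stop–stop cluster, so [e] is inserted between them. /k/ and /b/ form a stop–stop cluster, so [e] is inserted between them. /vupoktaukbedaipo/ → vupoketaukebedaipo.
Rule 2 (intervocalic voicing): /p/ is a voiceless stop between vowels /u/ and /o/, so it voices to [b]. /k/ is a voiceless stop between vowels /o/ and /e/, so it voices to [g]. /t/ is a voiceless stop between vowels /e/ and /a/, so it voices to [d]. /k/ is a voiceless stop between vowels /u/ and /e/, so it voices to [g]. /p/ is a voiceless stop between vowels /i/ and /o/, so it voices to [b]. /vupoketaukebedaipo/ → vubogedaugebedaibo.

vubogedaugebedaibo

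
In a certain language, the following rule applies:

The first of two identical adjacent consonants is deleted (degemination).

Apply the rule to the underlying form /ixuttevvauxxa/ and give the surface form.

/tt/ is a geminate; the first /t/ deletes.
/vv/ is a geminate; the first /v/ deletes.
/xx/ is a geminate; the first /x/ deletes.
The other instances of /x/, /t/, /v/ do not occur in the required environment and remain unchanged.
Surface form: [ixutevauxa].

ixutevauxa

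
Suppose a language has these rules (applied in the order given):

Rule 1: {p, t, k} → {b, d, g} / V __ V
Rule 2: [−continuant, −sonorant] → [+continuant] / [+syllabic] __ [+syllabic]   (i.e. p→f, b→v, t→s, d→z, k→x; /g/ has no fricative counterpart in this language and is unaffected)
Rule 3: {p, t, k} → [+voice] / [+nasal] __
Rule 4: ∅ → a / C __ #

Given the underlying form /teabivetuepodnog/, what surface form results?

Rule 1 (intervocalic voicing): /t/ is a voiceless stop between vowels /e/ and /u/, so it voices to [d]. /p/ is a voiceless stop between vowels /e/ and /o/, so it voices to [b]. /teabivetuepodnog/ → teabiveduebodnog.
Rule 2 (intervocalic spirantization): /b/ is a stop between vowels /a/ and /i/, so it spirantizes to the fricative [v]. /d/ is a stop between vowels /e/ and /u/, so it spirantizes to the fricative [z]. /b/ is a stop between vowels /e/ and /o/, so it spirantizes to the fricative [v]. /teabiveduebodnog/ → teavivezuevodnog.
Rule 3 (post-nasal voicing): no segment meets the environment; /teavivezuevodnog/ is unchanged.
Rule 4 (final a-epenthesis): the form ends in the consonant /g/, so [a] is inserted word-finally. /teavivezuevodnog/ → teavivezuevodnoga.

teavivezuevodnoga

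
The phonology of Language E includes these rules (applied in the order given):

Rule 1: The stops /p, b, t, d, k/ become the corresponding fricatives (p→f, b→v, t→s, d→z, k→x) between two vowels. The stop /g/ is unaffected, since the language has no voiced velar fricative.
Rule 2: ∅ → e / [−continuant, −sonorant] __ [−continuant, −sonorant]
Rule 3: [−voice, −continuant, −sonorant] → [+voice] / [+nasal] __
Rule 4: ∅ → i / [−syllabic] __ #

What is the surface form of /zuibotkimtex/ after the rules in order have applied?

Rule 1 (intervocalic spirantization): /b/ is a stop between vowels /i/ and /o/, so it spirantizes to the fricative [v]. /zuibotkimtex/ → zuivotkimtex.
Rule 2 (stop-cluster e-epenthesis): /t/ and /k/ form a stop–stop cluster, so [e] is inserted between them. /zuivotkimtex/ → zuivotekimtex.
Rule 3 (post-nasal voicing): /t/ is a voiceless stop immediately after the nasal /m/, so it voices to [d]. /zuivotekimtex/ → zuivotekimdex.
Rule 4 (final i-epenthesis): the form ends in the consonant /x/, so [i] is inserted word-finally. /zuivotekimdex/ → zuivotekimdexi.

zuivotekimdexi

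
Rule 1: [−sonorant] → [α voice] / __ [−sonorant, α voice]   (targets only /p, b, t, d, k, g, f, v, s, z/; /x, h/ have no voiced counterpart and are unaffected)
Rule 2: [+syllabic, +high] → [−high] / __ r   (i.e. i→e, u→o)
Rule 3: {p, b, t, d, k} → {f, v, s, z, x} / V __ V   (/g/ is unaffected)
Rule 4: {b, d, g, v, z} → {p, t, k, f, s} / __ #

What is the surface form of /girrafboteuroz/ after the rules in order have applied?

Rule 1 (regressive voicing assimilation): /f/ precedes the voiced obstruent /b/, so it voices to [v] by assimilation. /girrafboteuroz/ → girravboteuroz.
Rule 2 (pre-rhotic lowering): /i/ is a high vowel immediately before /r/, so it lowers to [e]. /u/ is a high vowel immediately before /r/, so it lowers to [o]. /girravboteuroz/ → gerravboteoroz.
Rule 3 (intervocalic spirantization): /t/ is a stop between vowels /o/ and /e/, so it spirantizes to the fricative [s]. /gerravboteoroz/ → gerravboseoroz.
Rule 4 (final devoicing): /z/ is a voiced obstruent in word-final position, so it devoices to [s]. /gerravboseoroz/ → gerravboseoros.

gerravboseoros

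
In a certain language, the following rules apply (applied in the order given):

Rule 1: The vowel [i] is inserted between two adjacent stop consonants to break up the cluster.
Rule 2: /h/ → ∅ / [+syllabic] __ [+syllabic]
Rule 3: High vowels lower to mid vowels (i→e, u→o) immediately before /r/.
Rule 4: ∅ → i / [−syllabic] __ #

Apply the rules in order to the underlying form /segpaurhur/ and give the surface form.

Rule 1 (stop-cluster i-epenthesis): /g/ and /p/ form a stop–stop cluster, so [i] is inserted between them. /segpaurhur/ → segipaurhur.
Rule 2 (intervocalic h-deletion): no segment meets the environment; /segipaurhur/ is unchanged.
Rule 3 (pre-rhotic lowering): /u/ is a high vowel immediately before /r/, so it lowers to [o]. /u/ is a high vowel immediately before /r/, so it lowers to [o]. /segipaurhur/ → segipaorhor.
Rule 4 (final i-epenthesis): the form ends in the consonant /r/, so [i] is inserted word-finally. /segipaorhor/ → segipaorhori.

segipaorhori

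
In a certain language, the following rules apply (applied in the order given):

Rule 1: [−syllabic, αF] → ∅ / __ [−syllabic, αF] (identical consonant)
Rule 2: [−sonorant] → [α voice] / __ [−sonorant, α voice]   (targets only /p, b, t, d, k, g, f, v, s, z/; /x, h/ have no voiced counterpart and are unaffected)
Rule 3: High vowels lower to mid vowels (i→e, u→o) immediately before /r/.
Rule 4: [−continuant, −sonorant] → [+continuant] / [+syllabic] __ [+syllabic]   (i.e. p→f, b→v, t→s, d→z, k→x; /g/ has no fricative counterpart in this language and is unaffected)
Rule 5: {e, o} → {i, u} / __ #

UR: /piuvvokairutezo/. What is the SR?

Rule 1 (degemination): /vv/ is a geminate; the first /v/ deletes. /piuvvokairutezo/ → piuvokairutezo.
Rule 2 (regressive voicing assimilation): no segment meets the environment; /piuvokairutezo/ is unchanged.
Rule 3 (pre-rhotic lowering): /i/ is a high vowel immediately before /r/, so it lowers to [e]. /piuvokairutezo/ → piuvokaerutezo.
Rule 4 (intervocalic spirantization): /k/ is a stop between vowels /o/ and /a/, so it spirantizes to the fricative [x]. /t/ is a stop between vowels /u/ and /e/, so it spirantizes to the fricative [s]. /piuvokaerutezo/ → piuvoxaerusezo.
Rule 5 (final vowel raising): /o/ is a mid vowel in word-final position, so it raises to [u]. /piuvoxaerusezo/ → piuvoxaerusezu.

piuvoxaerusezu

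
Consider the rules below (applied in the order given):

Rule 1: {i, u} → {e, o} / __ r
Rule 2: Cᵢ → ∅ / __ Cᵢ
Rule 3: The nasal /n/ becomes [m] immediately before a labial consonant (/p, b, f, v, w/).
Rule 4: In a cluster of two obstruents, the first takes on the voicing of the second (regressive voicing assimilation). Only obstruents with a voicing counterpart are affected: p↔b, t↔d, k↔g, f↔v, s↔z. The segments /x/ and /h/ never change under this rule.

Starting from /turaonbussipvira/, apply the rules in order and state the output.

Rule 1 (pre-rhotic lowering): /u/ is a high vowel immediately before /r/, so it lowers to [o]. /i/ is a high vowel immediately before /r/, so it lowers to [e]. /turaonbussipvira/ → toraonbussipvera.
Rule 2 (degemination): /ss/ is a geminate; the first /s/ deletes. /toraonbussipvera/ → toraonbusipvera.
Rule 3 (nasal place assimilation): /n/ precedes the labial consonant /b/, so it assimilates in place to [m]. /toraonbusipvera/ → toraombusipvera.
Rule 4 (regressive voicing assimilation): /p/ precedes the voiced obstruent /v/, so it voices to [b] by assimilation. /toraombusipvera/ → toraombusibvera.

toraombusibvera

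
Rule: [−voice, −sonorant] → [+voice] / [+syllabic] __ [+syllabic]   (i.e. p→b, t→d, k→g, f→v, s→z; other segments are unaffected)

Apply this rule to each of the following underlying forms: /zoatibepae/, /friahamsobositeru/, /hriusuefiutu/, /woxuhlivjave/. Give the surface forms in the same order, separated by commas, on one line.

/zoatibepae/: /t/ is a voiceless obstruent between vowels /a/ and /i/, so it voices to [d]. /p/ is a voiceless obstruent between vowels /e/ and /a/, so it voices to [b]. → [zoadibebae].
/friahamsobositeru/: /s/ is a voiceless obstruent between vowels /o/ and /i/, so it voices to [z]. /t/ is a voiceless obstruent between vowels /i/ and /e/, so it voices to [d]. → [friahamsobozideru].
/hriusuefiutu/: /s/ is a voiceless obstruent between vowels /u/ and /u/, so it voices to [z]. /f/ is a voiceless obstruent between vowels /e/ and /i/, so it voices to [v]. /t/ is a voiceless obstruent between vowels /u/ and /u/, so it voices to [d]. → [hriuzueviudu].
/woxuhlivjave/: the rule's environment is not met; surfaces unchanged as [woxuhlivjave].

zoadibebae, friahamsobozideru, hriuzueviudu, woxuhlivjave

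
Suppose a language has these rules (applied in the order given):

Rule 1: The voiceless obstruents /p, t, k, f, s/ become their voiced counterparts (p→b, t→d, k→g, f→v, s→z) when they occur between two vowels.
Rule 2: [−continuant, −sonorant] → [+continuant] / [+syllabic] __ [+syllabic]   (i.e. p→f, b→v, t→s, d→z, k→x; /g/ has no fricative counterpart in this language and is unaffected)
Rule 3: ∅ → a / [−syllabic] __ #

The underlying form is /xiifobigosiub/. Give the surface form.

xiivovigoziuba

Rule 1 (intervocalic voicing): /f/ is a voiceless obstruent between vowels /i/ and /o/, so it voices to [v]. /s/ is a voiceless obstruent between vowels /o/ and /i/, so it voices to [z]. /xiifobigosiub/ → xiivobigoziub.
Rule 2 (intervocalic spirantization): /b/ is a stop between vowels /o/ and /i/, so it spirantizes to the fricative [v]. /xiivobigoziub/ → xiivovigoziub.
Rule 3 (final a-epenthesis): the form ends in the consonant /b/, so [a] is inserted word-finally. /xiivovigoziub/ → xiivovigoziuba.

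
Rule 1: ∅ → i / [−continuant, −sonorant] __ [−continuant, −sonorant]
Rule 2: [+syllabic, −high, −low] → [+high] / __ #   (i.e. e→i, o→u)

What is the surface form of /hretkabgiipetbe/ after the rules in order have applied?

hretikabigiipetibi

Rule 1 (stop-cluster i-epenthesis): /t/ and /k/ form a stop–stop cluster, so [i] is inserted between them. /b/ and /g/ form a stop–stop cluster, so [i] is inserted between them. /t/ and /b/ form a stop–stop cluster, so [i] is inserted between them. /hretkabgiipetbe/ → hretikabigiipetibe.
Rule 2 (final vowel raising): /e/ is a mid vowel in word-final position, so it raises to [i]. /hretikabigiipetibe/ → hretikabigiipetibi.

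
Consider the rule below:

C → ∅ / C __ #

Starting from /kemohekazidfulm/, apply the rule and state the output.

/m/ is the second consonant of a word-final cluster /lm/, so it deletes.
Surface form: [kemohekazidful].

kemohekazidful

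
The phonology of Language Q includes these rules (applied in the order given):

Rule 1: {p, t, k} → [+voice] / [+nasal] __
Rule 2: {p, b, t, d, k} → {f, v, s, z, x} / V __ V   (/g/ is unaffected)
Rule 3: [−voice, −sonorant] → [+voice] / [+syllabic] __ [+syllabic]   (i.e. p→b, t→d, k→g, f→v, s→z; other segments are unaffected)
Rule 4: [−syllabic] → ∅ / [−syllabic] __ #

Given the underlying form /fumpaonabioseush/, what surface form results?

Rule 1 (post-nasal voicing): /p/ is a voiceless stop immediately after the nasal /m/, so it voices to [b]. /fumpaonabioseush/ → fumbaonabioseush.
Rule 2 (intervocalic spirantization): /b/ is a stop between vowels /a/ and /i/, so it spirantizes to the fricative [v]. /fumbaonabioseush/ → fumbaonavioseush.
Rule 3 (intervocalic voicing): /s/ is a voiceless obstruent between vowels /o/ and /e/, so it voices to [z]. /fumbaonavioseush/ → fumbaonaviozeush.
Rule 4 (final cluster simplification): /h/ is the second consonant of a word-final cluster /sh/, so it deletes. /fumbaonaviozeush/ → fumbaonaviozeus.

fumbaonaviozeus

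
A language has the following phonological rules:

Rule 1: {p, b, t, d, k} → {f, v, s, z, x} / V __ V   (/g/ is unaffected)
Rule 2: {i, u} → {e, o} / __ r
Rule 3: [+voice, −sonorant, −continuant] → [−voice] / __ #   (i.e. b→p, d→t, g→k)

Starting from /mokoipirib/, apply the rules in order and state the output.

Rule 1 (intervocalic spirantization): /k/ is a stop between vowels /o/ and /o/, so it spirantizes to the fricative [x]. /p/ is a stop between vowels /i/ and /i/, so it spirantizes to the fricative [f]. /mokoipirib/ → moxoifirib.
Rule 2 (pre-rhotic lowering): /i/ is a high vowel immediately before /r/, so it lowers to [e]. /moxoifirib/ → moxoiferib.
Rule 3 (final devoicing): /b/ is a voiced stop in word-final position, so it devoices to [p]. /moxoiferib/ → moxoiferip.

moxoiferip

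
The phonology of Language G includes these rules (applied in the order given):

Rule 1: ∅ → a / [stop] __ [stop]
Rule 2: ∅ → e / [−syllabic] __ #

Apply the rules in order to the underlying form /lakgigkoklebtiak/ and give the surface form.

lakagigakoklebatiake

Rule 1 (stop-cluster a-epenthesis): /k/ and /g/ form a stop–stop cluster, so [a] is inserted between them. /g/ and /k/ form a stop–stop cluster, so [a] is inserted between them. /b/ and /t/ form a stop–stop cluster, so [a] is inserted between them. /lakgigkoklebtiak/ → lakagigakoklebatiak.
Rule 2 (final e-epenthesis): the form ends in the consonant /k/, so [e] is inserted word-finally. /lakagigakoklebatiak/ → lakagigakoklebatiake.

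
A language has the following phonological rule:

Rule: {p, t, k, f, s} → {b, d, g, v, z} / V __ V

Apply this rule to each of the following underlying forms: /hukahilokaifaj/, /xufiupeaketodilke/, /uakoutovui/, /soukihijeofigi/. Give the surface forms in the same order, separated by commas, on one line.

/hukahilokaifaj/: /k/ is a voiceless obstruent between vowels /u/ and /a/, so it voices to [g]. /k/ is a voiceless obstruent between vowels /o/ and /a/, so it voices to [g]. /f/ is a voiceless obstruent between vowels /i/ and /a/, so it voices to [v]. → [hugahilogaivaj].
/xufiupeaketodilke/: /f/ is a voiceless obstruent between vowels /u/ and /i/, so it voices to [v]. /p/ is a voiceless obstruent between vowels /u/ and /e/, so it voices to [b]. /k/ is a voiceless obstruent between vowels /a/ and /e/, so it voices to [g]. /t/ is a voiceless obstruent between vowels /e/ and /o/, so it voices to [d]. → [xuviubeagedodilke].
/uakoutovui/: /k/ is a voiceless obstruent between vowels /a/ and /o/, so it voices to [g]. /t/ is a voiceless obstruent between vowels /u/ and /o/, so it voices to [d]. → [uagoudovui].
/soukihijeofigi/: /k/ is a voiceless obstruent between vowels /u/ and /i/, so it voices to [g]. /f/ is a voiceless obstruent between vowels /o/ and /i/, so it voices to [v]. → [sougihijeovigi].

hugahilogaivaj, xuviubeagedodilke, uagoudovui, sougihijeovigi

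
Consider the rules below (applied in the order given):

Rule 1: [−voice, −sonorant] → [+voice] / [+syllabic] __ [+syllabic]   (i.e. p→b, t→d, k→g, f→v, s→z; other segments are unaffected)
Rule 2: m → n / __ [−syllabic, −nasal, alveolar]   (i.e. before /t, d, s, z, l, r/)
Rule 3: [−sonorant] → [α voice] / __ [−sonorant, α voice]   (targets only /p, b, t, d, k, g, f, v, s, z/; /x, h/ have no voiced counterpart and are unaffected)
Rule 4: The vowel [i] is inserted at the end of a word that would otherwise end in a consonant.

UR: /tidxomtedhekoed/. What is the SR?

titxontethegoedi

Rule 1 (intervocalic voicing): /k/ is a voiceless obstruent between vowels /e/ and /o/, so it voices to [g]. /tidxomtedhekoed/ → tidxomtedhegoed.
Rule 2 (nasal place assimilation): /m/ precedes the alveolar consonant /t/, so it assimilates in place to [n]. /tidxomtedhegoed/ → tidxontedhegoed.
Rule 3 (regressive voicing assimilation): /d/ precedes the voiceless obstruent /x/, so it devoices to [t] by assimilation. /d/ precedes the voiceless obstruent /h/, so it devoices to [t] by assimilation. /tidxontedhegoed/ → titxontethegoed.
Rule 4 (final i-epenthesis): the form ends in the consonant /d/, so [i] is inserted word-finally. /titxontethegoed/ → titxontethegoedi.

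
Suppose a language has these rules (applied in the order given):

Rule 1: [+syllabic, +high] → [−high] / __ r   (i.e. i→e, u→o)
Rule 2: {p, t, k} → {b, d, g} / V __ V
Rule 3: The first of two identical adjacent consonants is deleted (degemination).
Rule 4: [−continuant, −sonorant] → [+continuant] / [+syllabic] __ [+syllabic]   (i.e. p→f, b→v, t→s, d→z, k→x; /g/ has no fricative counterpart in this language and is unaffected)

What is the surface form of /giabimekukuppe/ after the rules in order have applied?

giavimegugufe

Rule 1 (pre-rhotic lowering): no segment meets the environment; /giabimekukuppe/ is unchanged.
Rule 2 (intervocalic voicing): /k/ is a voiceless stop between vowels /e/ and /u/, so it voices to [g]. /k/ is a voiceless stop between vowels /u/ and /u/, so it voices to [g]. /giabimekukuppe/ → giabimeguguppe.
Rule 3 (degemination): /pp/ is a geminate; the first /p/ deletes. /giabimeguguppe/ → giabimegugupe.
Rule 4 (intervocalic spirantization): /b/ is a stop between vowels /a/ and /i/, so it spirantizes to the fricative [v]. /p/ is a stop between vowels /u/ and /e/, so it spirantizes to the fricative [f]. /giabimegugupe/ → giavimegugufe.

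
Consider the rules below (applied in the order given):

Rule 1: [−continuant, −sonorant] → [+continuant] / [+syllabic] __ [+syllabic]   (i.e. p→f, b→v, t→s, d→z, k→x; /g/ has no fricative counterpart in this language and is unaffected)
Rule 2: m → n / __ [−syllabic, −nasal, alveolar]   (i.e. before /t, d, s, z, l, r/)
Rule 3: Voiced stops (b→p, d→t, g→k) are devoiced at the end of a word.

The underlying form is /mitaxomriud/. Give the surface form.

misaxonriut

Rule 1 (intervocalic spirantization): /t/ is a stop between vowels /i/ and /a/, so it spirantizes to the fricative [s]. /mitaxomriud/ → misaxomriud.
Rule 2 (nasal place assimilation): /m/ precedes the alveolar consonant /r/, so it assimilates in place to [n]. /misaxomriud/ → misaxonriud.
Rule 3 (final devoicing): /d/ is a voiced stop in word-final position, so it devoices to [t]. /misaxonriud/ → misaxonriut.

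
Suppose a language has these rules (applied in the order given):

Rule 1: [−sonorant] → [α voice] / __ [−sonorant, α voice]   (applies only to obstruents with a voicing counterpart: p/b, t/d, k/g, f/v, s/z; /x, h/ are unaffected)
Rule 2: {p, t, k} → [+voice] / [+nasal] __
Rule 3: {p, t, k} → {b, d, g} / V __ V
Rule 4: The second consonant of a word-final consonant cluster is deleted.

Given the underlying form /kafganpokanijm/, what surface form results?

kavganboganij

Rule 1 (regressive voicing assimilation): /f/ precedes the voiced obstruent /g/, so it voices to [v] by assimilation. /kafganpokanijm/ → kavganpokanijm.
Rule 2 (post-nasal voicing): /p/ is a voiceless stop immediately after the nasal /n/, so it voices to [b]. /kavganpokanijm/ → kavganbokanijm.
Rule 3 (intervocalic voicing): /k/ is a voiceless stop between vowels /o/ and /a/, so it voices to [g]. /kavganbokanijm/ → kavganboganijm.
Rule 4 (final cluster simplification): /m/ is the second consonant of a word-final cluster /jm/, so it deletes. /kavganboganijm/ → kavganboganij.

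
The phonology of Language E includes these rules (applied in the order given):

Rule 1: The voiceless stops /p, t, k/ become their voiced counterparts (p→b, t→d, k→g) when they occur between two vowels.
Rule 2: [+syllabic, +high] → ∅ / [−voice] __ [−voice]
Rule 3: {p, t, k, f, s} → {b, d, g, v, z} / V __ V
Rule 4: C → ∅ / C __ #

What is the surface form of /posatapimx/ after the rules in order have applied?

pozadabim

Rule 1 (intervocalic voicing): /t/ is a voiceless stop between vowels /a/ and /a/, so it voices to [d]. /p/ is a voiceless stop between vowels /a/ and /i/, so it voices to [b]. /posatapimx/ → posadabimx.
Rule 2 (high vowel syncope): no segment meets the environment; /posadabimx/ is unchanged.
Rule 3 (intervocalic voicing): /s/ is a voiceless obstruent between vowels /o/ and /a/, so it voices to [z]. /posadabimx/ → pozadabimx.
Rule 4 (final cluster simplification): /x/ is the second consonant of a word-final cluster /mx/, so it deletes. /pozadabimx/ → pozadabim.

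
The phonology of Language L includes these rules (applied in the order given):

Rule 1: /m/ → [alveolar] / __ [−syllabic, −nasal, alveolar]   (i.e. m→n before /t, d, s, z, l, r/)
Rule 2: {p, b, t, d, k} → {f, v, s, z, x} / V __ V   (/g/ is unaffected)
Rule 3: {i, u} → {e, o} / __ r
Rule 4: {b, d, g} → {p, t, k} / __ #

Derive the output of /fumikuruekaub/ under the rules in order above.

Rule 1 (nasal place assimilation): no segment meets the environment; /fumikuruekaub/ is unchanged.
Rule 2 (intervocalic spirantization): /k/ is a stop between vowels /i/ and /u/, so it spirantizes to the fricative [x]. /k/ is a stop between vowels /e/ and /a/, so it spirantizes to the fricative [x]. /fumikuruekaub/ → fumixuruexaub.
Rule 3 (pre-rhotic lowering): /u/ is a high vowel immediately before /r/, so it lowers to [o]. /fumixuruexaub/ → fumixoruexaub.
Rule 4 (final devoicing): /b/ is a voiced stop in word-final position, so it devoices to [p]. /fumixoruexaub/ → fumixoruexaup.

fumixoruexaup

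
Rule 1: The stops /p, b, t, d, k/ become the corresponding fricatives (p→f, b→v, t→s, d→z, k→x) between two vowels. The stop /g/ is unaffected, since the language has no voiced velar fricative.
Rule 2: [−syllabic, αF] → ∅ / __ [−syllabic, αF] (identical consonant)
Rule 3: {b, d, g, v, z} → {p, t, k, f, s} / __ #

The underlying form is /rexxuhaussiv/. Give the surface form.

rexuhausif

Rule 1 (intervocalic spirantization): no segment meets the environment; /rexxuhaussiv/ is unchanged.
Rule 2 (degemination): /xx/ is a geminate; the first /x/ deletes. /ss/ is a geminate; the first /s/ deletes. /rexxuhaussiv/ → rexuhausiv.
Rule 3 (final devoicing): /v/ is a voiced obstruent in word-final position, so it devoices to [f]. /rexuhausiv/ → rexuhausif.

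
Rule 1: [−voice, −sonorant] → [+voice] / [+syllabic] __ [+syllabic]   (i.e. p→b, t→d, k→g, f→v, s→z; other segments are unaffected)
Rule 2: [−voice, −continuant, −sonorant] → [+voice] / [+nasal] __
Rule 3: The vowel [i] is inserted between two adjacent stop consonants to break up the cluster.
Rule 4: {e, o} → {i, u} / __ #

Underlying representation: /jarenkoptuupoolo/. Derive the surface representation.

Rule 1 (intervocalic voicing): /p/ is a voiceless obstruent between vowels /u/ and /o/, so it voices to [b]. /jarenkoptuupoolo/ → jarenkoptuuboolo.
Rule 2 (post-nasal voicing): /k/ is a voiceless stop immediately after the nasal /n/, so it voices to [g]. /jarenkoptuuboolo/ → jarengoptuuboolo.
Rule 3 (stop-cluster i-epenthesis): /p/ and /t/ form a stop–stop cluster, so [i] is inserted between them. /jarengoptuuboolo/ → jarengopituuboolo.
Rule 4 (final vowel raising): /o/ is a mid vowel in word-final position, so it raises to [u]. /jarengopituuboolo/ → jarengopituuboolu.

jarengopituuboolu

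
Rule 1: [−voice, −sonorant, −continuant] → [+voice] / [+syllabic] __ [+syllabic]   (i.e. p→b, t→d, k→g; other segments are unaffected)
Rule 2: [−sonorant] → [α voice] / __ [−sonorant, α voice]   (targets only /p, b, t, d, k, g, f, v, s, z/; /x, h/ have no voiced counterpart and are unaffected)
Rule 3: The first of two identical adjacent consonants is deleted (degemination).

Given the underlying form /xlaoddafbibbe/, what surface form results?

Rule 1 (intervocalic voicing): no segment meets the environment; /xlaoddafbibbe/ is unchanged.
Rule 2 (regressive voicing assimilation): /f/ precedes the voiced obstruent /b/, so it voices to [v] by assimilation. /xlaoddafbibbe/ → xlaoddavbibbe.
Rule 3 (degemination): /dd/ is a geminate; the first /d/ deletes. /bb/ is a geminate; the first /b/ deletes. /xlaoddavbibbe/ → xlaodavbibe.

xlaodavbibe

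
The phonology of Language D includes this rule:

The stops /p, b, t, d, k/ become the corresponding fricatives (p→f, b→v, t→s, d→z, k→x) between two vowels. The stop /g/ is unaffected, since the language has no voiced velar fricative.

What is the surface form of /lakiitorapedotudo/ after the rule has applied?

/k/ is a stop between vowels /a/ and /i/, so it spirantizes to the fricative [x].
/t/ is a stop between vowels /i/ and /o/, so it spirantizes to the fricative [s].
/p/ is a stop between vowels /a/ and /e/, so it spirantizes to the fricative [f].
/d/ is a stop between vowels /e/ and /o/, so it spirantizes to the fricative [z].
/t/ is a stop between vowels /o/ and /u/, so it spirantizes to the fricative [s].
/d/ is a stop between vowels /u/ and /o/, so it spirantizes to the fricative [z].
Surface form: [laxiisorafezosuzo].

laxiisorafezosuzo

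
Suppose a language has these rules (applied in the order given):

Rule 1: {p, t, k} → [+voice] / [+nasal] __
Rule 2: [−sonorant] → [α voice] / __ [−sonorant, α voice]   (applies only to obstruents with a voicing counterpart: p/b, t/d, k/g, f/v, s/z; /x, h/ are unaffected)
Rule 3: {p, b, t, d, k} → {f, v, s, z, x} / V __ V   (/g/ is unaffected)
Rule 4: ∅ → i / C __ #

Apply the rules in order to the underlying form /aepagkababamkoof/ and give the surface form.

Rule 1 (post-nasal voicing): /k/ is a voiceless stop immediately after the nasal /m/, so it voices to [g]. /aepagkababamkoof/ → aepagkababamgoof.
Rule 2 (regressive voicing assimilation): /g/ precedes the voiceless obstruent /k/, so it devoices to [k] by assimilation. /aepagkababamgoof/ → aepakkababamgoof.
Rule 3 (intervocalic spirantization): /p/ is a stop between vowels /e/ and /a/, so it spirantizes to the fricative [f]. /b/ is a stop between vowels /a/ and /a/, so it spirantizes to the fricative [v]. /b/ is a stop between vowels /a/ and /a/, so it spirantizes to the fricative [v]. /aepakkababamgoof/ → aefakkavavamgoof.
Rule 4 (final i-epenthesis): the form ends in the consonant /f/, so [i] is inserted word-finally. /aefakkavavamgoof/ → aefakkavavamgoofi.

aefakkavavamgoofi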